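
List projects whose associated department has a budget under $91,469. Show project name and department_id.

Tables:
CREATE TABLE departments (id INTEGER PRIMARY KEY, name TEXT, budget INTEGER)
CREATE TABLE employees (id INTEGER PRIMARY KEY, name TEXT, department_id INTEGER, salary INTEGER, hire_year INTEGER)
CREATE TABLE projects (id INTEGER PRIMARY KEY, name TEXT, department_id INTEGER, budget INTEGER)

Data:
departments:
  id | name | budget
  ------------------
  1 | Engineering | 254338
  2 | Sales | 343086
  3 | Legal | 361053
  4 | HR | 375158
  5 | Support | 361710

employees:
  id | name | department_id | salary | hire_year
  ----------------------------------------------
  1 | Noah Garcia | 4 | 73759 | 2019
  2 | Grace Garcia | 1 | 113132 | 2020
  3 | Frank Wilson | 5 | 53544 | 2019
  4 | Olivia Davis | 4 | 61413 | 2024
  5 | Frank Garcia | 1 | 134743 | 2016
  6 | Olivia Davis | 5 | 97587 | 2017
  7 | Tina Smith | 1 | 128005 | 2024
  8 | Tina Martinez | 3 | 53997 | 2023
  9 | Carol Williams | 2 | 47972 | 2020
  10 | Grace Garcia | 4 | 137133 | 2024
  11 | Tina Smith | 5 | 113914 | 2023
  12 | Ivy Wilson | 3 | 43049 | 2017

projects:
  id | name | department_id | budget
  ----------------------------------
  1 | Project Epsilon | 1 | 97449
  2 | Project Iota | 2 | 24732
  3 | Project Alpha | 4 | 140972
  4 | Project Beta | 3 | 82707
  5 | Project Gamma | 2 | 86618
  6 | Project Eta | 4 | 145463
SELECT name, department_id FROM projects WHERE department_id IN (SELECT id FROM departments WHERE budget < 91469)

Execution result:
(no rows)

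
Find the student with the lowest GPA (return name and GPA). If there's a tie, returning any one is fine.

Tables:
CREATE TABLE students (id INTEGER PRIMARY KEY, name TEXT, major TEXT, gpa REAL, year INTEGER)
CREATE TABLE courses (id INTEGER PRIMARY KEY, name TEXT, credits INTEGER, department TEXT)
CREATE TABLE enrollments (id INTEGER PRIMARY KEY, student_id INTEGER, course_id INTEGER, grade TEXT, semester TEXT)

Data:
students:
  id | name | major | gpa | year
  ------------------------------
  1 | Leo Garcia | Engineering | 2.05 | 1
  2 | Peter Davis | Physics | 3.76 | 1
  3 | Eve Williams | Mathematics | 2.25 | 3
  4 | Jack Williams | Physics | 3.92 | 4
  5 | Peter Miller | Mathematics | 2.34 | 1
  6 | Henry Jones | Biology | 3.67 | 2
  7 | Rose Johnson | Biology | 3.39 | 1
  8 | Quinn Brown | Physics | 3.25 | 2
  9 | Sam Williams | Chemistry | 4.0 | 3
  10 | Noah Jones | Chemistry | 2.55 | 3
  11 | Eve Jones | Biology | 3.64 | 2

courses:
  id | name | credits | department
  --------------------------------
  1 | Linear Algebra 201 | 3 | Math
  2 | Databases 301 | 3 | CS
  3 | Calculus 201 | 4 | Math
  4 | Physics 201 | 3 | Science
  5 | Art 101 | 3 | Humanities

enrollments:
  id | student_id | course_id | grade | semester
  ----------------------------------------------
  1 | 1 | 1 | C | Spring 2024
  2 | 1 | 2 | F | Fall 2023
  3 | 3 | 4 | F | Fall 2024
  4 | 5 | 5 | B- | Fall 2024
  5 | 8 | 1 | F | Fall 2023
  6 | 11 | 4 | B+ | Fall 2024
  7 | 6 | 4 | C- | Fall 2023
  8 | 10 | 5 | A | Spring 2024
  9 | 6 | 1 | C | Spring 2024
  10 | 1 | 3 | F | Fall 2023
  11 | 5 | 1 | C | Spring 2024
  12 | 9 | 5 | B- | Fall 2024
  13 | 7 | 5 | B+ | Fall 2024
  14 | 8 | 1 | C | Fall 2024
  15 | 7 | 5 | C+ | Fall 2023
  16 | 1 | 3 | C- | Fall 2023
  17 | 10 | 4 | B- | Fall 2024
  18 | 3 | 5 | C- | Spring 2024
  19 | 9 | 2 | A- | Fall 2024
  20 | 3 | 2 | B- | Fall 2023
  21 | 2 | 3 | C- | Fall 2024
SELECT name, gpa FROM students ORDER BY gpa ASC LIMIT 1

Execution result:
name | gpa
Leo Garcia | 2.05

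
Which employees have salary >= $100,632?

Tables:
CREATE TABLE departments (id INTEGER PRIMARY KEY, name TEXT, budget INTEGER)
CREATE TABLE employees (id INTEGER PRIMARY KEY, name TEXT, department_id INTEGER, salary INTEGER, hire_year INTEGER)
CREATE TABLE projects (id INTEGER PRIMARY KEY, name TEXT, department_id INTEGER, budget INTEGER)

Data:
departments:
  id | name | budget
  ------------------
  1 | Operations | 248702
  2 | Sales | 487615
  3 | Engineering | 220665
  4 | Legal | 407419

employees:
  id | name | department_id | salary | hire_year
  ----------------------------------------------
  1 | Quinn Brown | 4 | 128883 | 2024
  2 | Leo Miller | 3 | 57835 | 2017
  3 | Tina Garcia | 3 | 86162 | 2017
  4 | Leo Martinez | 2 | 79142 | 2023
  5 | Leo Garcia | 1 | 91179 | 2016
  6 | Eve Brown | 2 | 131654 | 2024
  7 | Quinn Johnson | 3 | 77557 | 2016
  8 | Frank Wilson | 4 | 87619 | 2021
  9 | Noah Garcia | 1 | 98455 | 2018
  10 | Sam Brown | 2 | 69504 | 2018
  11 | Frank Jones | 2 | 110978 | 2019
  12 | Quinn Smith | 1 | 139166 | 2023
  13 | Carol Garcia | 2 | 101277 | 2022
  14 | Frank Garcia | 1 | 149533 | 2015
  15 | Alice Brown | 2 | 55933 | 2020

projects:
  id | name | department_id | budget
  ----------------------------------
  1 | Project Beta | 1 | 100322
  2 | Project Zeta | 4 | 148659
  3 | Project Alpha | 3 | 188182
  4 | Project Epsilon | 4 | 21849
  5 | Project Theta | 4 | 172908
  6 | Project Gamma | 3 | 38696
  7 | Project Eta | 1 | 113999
SELECT name, salary FROM employees WHERE salary >= 100632

Execution result:
name | salary
Quinn Brown | 128883
Eve Brown | 131654
Frank Jones | 110978
Quinn Smith | 139166
Carol Garcia | 101277
Frank Garcia | 149533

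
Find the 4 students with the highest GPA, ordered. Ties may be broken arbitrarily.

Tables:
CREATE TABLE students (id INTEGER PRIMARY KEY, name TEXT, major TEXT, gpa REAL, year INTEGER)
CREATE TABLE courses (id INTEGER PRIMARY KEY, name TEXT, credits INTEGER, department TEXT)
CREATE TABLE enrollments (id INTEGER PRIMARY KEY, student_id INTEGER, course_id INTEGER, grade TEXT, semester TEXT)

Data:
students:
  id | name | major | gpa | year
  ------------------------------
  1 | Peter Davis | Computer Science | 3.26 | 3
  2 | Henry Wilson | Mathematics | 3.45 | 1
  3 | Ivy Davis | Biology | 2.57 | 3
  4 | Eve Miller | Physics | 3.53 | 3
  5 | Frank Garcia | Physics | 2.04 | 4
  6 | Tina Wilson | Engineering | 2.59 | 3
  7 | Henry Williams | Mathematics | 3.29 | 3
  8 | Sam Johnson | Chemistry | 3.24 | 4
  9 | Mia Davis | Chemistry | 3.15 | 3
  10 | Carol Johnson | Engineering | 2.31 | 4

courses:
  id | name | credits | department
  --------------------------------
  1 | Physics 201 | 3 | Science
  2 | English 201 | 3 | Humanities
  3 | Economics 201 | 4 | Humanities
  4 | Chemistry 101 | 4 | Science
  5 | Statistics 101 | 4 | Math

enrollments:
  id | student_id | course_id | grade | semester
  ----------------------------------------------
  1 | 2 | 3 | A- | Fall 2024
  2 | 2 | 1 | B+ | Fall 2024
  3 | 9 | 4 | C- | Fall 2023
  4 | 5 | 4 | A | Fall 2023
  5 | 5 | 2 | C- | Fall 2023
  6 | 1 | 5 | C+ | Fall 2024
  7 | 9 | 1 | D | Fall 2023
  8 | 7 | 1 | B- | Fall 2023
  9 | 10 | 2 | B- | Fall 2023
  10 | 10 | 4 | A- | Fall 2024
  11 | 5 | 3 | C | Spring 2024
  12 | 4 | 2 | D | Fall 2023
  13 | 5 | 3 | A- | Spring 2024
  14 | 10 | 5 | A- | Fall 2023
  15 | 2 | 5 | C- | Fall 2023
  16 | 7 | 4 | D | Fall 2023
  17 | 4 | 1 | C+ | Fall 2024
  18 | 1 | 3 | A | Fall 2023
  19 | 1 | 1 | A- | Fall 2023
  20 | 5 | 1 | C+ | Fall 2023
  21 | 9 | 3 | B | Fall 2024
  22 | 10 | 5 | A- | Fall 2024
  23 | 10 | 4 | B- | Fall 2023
SELECT name, gpa FROM students ORDER BY gpa DESC LIMIT 4

Execution result:
name | gpa
Eve Miller | 3.53
Henry Wilson | 3.45
Henry Williams | 3.29
Peter Davis | 3.26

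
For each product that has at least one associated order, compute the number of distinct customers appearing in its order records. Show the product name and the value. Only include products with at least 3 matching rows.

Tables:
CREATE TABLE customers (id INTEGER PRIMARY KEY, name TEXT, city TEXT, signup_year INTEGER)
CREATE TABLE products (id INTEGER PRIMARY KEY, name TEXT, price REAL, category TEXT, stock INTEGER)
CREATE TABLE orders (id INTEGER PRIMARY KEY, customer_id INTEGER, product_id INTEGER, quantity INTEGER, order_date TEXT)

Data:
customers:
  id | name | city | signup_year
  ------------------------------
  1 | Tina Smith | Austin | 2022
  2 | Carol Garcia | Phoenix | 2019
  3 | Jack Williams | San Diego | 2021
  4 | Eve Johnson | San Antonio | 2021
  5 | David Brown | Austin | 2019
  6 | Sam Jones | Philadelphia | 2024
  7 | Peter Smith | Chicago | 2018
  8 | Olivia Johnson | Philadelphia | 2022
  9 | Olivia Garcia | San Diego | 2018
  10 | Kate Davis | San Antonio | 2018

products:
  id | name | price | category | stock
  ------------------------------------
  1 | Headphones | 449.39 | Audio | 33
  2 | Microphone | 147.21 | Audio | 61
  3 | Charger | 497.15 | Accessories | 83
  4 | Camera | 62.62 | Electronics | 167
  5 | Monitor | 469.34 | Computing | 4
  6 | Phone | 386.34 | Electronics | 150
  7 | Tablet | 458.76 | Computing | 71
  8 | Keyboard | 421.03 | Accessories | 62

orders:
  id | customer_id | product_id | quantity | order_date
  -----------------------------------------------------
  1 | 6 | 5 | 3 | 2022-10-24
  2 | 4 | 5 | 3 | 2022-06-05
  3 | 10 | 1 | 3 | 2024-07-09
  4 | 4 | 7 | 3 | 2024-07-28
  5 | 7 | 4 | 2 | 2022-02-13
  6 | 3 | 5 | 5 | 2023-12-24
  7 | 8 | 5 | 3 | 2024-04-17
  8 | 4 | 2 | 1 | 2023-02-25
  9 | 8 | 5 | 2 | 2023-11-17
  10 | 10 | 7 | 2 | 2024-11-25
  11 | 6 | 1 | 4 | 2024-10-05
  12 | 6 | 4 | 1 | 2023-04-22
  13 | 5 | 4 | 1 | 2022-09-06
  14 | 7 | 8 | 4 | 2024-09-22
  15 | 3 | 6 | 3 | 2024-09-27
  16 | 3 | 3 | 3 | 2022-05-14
SELECT p.name, COUNT(DISTINCT c.customer_id) AS distinct_customer_count FROM orders c JOIN products p ON c.product_id = p.id GROUP BY p.id, p.name HAVING COUNT(*) >= 3

Execution result:
name | distinct_customer_count
Camera | 3
Monitor | 4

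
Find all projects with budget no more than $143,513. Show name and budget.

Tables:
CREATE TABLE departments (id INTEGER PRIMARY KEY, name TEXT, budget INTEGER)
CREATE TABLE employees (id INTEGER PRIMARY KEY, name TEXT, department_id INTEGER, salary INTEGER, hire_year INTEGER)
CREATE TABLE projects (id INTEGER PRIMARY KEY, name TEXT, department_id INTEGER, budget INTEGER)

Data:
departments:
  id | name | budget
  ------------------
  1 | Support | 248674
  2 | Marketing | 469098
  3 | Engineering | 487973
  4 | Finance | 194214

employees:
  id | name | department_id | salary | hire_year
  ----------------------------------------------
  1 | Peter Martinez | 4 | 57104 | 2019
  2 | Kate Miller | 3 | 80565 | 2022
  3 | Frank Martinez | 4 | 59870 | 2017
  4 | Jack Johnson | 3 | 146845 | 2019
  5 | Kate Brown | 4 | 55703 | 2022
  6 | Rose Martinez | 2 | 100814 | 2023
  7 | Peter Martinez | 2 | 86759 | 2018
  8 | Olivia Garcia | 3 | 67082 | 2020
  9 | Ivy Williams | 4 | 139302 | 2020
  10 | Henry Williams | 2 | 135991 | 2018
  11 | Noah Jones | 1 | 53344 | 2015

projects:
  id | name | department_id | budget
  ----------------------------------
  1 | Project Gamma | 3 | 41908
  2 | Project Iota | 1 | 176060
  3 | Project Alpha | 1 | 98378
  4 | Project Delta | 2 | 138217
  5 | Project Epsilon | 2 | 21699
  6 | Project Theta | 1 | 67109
SELECT name, budget FROM projects WHERE budget <= 143513

Execution result:
name | budget
Project Gamma | 41908
Project Alpha | 98378
Project Delta | 138217
Project Epsilon | 21699
Project Theta | 67109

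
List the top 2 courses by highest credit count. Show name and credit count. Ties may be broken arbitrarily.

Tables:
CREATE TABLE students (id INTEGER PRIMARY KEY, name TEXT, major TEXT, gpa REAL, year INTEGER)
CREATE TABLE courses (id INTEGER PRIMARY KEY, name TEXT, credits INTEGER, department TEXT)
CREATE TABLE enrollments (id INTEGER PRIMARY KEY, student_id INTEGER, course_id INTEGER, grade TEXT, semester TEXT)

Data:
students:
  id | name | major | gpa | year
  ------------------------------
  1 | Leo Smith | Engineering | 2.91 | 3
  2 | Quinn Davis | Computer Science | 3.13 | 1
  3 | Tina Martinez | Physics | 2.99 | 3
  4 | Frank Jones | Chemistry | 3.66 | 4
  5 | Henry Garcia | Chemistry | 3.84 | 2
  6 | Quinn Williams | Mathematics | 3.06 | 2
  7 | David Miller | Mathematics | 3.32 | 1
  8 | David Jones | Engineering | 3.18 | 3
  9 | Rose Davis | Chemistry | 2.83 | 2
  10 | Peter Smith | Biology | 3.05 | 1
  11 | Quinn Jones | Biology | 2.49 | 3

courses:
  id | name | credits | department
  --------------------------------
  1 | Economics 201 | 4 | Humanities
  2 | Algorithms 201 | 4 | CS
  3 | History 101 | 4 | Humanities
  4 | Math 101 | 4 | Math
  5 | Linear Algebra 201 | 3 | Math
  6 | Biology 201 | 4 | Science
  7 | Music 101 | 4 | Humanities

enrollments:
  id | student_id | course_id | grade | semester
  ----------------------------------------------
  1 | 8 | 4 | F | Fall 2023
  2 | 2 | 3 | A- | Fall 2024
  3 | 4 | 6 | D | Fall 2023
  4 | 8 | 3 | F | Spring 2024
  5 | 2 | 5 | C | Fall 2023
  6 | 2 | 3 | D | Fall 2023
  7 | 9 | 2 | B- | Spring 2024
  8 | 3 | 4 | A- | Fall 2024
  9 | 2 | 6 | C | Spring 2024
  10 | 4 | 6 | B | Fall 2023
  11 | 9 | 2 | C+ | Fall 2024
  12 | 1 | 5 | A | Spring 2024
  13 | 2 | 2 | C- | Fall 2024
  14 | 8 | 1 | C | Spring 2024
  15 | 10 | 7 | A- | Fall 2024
SELECT name, credits FROM courses ORDER BY credits DESC LIMIT 2

Execution result:
name | credits
Economics 201 | 4
Algorithms 201 | 4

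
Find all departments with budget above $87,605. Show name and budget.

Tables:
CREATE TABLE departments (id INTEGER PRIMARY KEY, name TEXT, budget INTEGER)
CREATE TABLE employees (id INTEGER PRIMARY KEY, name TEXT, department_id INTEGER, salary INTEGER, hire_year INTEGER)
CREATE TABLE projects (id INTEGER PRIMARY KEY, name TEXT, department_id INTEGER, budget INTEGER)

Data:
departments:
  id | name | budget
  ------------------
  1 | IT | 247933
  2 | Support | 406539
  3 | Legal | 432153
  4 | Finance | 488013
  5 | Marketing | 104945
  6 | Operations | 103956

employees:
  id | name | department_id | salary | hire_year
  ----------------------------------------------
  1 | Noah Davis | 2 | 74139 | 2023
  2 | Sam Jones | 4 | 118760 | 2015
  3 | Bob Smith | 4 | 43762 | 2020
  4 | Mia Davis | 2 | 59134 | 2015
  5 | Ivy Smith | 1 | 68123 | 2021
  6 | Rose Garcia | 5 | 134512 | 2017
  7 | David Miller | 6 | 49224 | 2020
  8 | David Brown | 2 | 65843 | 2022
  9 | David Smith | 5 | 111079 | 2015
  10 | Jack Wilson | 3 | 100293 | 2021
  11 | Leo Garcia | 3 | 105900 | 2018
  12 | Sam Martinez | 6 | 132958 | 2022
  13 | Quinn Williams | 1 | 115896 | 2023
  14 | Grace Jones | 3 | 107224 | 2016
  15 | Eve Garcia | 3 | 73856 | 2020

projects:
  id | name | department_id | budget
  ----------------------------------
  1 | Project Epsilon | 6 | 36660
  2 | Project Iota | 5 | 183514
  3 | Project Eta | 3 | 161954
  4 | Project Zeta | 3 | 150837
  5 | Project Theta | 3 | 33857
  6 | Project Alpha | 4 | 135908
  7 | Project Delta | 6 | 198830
SELECT name, budget FROM departments WHERE budget > 87605

Execution result:
name | budget
IT | 247933
Support | 406539
Legal | 432153
Finance | 488013
Marketing | 104945
Operations | 103956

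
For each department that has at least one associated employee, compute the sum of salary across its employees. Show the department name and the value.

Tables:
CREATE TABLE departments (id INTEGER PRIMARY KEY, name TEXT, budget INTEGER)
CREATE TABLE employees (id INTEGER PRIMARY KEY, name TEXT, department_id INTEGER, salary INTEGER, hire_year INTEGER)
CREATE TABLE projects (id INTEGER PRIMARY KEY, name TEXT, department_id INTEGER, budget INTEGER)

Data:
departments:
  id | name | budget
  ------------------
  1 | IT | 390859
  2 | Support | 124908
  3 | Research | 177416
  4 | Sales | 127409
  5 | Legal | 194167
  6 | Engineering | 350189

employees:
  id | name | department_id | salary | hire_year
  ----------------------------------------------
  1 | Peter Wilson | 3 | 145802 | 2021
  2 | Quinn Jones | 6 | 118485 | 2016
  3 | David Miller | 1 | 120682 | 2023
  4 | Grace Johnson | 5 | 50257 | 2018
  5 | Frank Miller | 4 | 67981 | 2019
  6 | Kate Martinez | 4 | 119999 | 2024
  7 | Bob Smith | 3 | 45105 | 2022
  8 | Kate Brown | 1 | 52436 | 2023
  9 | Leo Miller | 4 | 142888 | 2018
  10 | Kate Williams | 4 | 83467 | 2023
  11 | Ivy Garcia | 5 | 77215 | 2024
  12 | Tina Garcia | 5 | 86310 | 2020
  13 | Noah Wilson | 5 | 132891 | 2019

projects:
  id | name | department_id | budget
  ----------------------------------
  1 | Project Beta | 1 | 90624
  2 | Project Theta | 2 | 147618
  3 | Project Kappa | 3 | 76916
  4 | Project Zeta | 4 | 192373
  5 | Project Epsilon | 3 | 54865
SELECT p.name, SUM(c.salary) AS sum_salary FROM employees c JOIN departments p ON c.department_id = p.id GROUP BY p.id, p.name

Execution result:
name | sum_salary
IT | 173118
Research | 190907
Sales | 414335
Legal | 346673
Engineering | 118485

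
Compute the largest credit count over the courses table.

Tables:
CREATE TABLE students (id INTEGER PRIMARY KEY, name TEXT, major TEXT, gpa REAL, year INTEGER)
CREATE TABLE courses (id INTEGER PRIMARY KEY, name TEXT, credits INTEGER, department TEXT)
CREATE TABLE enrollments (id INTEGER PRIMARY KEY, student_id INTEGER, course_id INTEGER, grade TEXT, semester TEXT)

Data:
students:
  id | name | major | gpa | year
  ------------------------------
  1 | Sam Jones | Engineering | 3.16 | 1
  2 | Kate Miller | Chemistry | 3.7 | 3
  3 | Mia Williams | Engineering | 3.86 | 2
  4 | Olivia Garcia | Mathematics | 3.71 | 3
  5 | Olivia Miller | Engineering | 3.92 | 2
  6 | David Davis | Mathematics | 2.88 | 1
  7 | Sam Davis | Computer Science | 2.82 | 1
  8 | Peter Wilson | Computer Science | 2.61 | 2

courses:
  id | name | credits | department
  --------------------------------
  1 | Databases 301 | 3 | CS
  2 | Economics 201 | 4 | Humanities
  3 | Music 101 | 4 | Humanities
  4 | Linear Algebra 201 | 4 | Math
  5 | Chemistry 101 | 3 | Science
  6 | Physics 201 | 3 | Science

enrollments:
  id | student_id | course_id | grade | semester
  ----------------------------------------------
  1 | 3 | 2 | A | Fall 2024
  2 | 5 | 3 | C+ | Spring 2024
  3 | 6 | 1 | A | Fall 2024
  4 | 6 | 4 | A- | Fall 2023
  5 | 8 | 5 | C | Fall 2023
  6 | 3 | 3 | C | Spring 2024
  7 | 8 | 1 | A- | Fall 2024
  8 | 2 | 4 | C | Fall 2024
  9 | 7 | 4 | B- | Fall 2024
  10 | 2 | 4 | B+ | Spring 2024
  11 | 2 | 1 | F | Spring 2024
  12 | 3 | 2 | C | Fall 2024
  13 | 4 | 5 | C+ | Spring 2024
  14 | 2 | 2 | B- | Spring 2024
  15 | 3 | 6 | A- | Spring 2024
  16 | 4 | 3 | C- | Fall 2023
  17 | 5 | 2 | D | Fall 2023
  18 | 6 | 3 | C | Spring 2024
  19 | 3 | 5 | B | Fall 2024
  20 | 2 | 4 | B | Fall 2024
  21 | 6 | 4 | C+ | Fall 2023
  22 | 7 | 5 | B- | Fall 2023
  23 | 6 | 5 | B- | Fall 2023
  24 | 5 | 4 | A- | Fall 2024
SELECT MAX(credits) FROM courses

Execution result:
4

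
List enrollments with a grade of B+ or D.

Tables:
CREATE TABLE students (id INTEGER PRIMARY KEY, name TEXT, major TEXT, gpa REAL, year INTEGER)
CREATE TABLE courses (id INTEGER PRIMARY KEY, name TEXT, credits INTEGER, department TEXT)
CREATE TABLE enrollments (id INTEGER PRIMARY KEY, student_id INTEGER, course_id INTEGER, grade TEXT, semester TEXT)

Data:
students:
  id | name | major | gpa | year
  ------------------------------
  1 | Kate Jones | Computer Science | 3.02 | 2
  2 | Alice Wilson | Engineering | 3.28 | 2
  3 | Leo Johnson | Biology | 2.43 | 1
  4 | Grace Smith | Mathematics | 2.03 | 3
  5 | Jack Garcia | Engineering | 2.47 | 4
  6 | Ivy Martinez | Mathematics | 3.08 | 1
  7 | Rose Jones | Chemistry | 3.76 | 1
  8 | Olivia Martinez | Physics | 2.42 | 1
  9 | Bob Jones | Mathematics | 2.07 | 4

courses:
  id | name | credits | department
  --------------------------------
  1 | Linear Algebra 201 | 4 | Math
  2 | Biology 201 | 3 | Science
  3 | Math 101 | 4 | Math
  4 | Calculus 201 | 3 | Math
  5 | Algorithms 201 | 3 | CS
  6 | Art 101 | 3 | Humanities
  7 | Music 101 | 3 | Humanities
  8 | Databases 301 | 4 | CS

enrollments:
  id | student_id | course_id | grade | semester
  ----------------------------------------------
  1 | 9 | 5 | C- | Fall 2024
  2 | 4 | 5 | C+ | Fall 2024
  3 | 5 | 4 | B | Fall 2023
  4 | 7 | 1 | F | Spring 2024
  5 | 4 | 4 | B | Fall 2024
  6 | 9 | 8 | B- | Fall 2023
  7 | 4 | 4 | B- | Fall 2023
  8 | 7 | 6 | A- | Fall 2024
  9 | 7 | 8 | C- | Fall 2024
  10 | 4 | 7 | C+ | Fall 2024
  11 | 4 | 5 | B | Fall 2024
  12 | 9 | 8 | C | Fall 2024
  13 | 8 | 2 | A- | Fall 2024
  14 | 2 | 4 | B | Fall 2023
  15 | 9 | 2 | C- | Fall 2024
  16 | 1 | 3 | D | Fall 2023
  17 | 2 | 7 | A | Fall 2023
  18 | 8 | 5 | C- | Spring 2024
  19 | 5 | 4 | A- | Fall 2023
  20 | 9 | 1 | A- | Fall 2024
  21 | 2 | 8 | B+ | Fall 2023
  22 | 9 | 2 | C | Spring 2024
SELECT id, grade FROM enrollments WHERE grade IN ('B+', 'D')

Execution result:
id | grade
16 | D
21 | B+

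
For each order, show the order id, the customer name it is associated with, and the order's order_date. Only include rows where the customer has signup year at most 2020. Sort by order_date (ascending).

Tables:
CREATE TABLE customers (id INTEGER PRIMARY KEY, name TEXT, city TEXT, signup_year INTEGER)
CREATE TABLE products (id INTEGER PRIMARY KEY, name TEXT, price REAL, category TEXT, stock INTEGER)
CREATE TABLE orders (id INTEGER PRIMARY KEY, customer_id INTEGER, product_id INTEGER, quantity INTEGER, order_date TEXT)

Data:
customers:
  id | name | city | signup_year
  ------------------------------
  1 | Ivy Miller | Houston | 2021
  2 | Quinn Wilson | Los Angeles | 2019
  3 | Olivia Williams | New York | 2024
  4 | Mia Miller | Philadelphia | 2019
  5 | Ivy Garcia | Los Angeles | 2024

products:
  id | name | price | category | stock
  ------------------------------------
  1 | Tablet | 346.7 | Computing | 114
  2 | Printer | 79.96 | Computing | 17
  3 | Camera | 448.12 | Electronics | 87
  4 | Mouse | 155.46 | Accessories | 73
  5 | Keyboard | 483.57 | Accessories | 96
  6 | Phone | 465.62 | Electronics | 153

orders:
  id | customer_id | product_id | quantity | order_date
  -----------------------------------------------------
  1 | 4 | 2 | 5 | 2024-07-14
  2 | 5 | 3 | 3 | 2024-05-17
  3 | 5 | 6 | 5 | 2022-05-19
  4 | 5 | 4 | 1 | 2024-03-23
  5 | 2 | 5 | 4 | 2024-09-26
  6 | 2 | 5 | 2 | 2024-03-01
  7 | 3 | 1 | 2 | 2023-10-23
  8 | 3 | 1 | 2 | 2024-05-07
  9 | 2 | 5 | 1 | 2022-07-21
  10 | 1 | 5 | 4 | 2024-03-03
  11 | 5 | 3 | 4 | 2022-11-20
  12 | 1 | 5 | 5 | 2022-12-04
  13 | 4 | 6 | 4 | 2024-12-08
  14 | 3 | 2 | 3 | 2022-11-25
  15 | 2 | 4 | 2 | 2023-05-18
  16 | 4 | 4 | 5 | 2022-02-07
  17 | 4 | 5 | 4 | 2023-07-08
SELECT c.id, p.name AS customer, c.order_date FROM orders c JOIN customers p ON c.customer_id = p.id WHERE p.signup_year <= 2020 ORDER BY c.order_date ASC

Execution result:
id | customer | order_date
16 | Mia Miller | 2022-02-07
9 | Quinn Wilson | 2022-07-21
15 | Quinn Wilson | 2023-05-18
17 | Mia Miller | 2023-07-08
6 | Quinn Wilson | 2024-03-01
1 | Mia Miller | 2024-07-14
5 | Quinn Wilson | 2024-09-26
13 | Mia Miller | 2024-12-08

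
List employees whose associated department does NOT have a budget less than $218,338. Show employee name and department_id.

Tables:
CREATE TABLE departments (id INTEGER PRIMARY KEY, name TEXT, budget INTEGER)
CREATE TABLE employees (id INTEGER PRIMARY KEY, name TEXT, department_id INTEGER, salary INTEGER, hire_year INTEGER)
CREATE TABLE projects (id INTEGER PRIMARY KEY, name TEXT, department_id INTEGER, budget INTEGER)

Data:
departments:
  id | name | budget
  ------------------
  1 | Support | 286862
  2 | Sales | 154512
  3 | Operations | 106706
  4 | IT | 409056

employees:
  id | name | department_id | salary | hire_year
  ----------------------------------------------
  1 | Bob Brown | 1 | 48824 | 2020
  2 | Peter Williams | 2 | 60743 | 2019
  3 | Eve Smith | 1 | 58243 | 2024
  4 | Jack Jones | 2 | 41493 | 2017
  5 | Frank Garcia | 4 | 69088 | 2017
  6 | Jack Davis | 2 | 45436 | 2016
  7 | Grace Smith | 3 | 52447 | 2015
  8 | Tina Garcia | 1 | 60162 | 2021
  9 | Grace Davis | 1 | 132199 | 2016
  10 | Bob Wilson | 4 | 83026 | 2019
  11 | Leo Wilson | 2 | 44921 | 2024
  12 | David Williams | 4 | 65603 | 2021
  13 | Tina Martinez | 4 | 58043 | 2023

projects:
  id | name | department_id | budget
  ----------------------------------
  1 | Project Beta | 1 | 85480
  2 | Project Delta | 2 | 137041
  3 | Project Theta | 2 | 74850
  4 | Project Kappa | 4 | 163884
SELECT name, department_id FROM employees WHERE department_id NOT IN (SELECT id FROM departments WHERE budget < 218338)

Execution result:
name | department_id
Bob Brown | 1
Eve Smith | 1
Frank Garcia | 4
Tina Garcia | 1
Grace Davis | 1
Bob Wilson | 4
David Williams | 4
Tina Martinez | 4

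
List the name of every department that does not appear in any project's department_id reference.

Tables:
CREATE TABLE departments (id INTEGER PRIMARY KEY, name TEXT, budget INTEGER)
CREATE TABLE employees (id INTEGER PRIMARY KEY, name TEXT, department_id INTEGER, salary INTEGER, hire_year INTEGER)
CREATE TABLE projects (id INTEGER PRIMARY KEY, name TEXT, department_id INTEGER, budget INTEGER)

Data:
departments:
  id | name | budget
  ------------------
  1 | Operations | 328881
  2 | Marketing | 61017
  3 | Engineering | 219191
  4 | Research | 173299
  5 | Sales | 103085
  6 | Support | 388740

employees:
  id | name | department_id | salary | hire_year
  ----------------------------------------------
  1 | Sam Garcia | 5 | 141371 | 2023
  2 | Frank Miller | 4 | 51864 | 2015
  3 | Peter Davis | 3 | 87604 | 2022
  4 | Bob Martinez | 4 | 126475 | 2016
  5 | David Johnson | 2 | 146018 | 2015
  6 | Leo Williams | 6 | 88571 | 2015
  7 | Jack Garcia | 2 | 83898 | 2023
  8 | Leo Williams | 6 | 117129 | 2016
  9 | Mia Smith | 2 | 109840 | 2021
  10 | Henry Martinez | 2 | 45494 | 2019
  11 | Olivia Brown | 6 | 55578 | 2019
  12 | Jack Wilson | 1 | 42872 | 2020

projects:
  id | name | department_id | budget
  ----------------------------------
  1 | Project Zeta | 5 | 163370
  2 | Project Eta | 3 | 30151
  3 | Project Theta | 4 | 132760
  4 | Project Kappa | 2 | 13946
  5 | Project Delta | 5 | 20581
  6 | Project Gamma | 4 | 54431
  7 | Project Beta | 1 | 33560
SELECT p.name FROM departments p LEFT JOIN projects c ON c.department_id = p.id WHERE c.id IS NULL

Execution result:
Support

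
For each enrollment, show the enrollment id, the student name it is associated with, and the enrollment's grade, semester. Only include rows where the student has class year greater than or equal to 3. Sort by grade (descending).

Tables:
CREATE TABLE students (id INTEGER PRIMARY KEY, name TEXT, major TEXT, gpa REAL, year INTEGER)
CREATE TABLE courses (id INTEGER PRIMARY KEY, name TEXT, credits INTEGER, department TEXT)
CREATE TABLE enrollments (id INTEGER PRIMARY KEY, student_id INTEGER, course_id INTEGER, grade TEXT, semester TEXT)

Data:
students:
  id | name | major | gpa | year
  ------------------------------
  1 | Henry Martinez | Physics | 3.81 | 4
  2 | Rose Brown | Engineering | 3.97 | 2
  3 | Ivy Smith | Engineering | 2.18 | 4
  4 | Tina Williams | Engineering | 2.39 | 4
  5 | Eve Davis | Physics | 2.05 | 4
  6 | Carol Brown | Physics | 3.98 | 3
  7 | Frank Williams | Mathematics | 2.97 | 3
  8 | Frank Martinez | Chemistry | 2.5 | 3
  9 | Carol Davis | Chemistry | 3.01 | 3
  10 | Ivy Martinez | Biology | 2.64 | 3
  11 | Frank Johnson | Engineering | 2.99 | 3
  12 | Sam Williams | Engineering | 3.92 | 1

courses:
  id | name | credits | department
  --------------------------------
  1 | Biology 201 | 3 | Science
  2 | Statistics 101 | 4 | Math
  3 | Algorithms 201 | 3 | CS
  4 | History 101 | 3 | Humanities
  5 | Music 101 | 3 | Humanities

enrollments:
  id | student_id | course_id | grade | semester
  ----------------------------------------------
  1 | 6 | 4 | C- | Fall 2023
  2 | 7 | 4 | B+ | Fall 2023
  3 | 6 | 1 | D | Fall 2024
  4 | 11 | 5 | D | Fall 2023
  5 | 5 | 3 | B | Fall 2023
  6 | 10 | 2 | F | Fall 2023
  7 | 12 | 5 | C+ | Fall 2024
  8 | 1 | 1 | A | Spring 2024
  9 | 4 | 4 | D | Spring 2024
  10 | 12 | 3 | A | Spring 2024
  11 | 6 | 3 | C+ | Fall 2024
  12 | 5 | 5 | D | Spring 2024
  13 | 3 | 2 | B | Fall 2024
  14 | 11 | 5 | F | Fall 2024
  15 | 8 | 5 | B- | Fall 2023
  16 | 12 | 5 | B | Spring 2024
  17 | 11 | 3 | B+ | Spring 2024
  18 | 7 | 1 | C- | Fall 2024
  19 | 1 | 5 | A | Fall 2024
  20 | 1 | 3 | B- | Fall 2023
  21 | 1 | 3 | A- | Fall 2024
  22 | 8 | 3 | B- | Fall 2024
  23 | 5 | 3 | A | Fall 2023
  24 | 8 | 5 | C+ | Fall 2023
SELECT c.id, p.name AS student, c.grade, c.semester FROM enrollments c JOIN students p ON c.student_id = p.id WHERE p.year >= 3 ORDER BY c.grade DESC

Execution result:
id | student | grade | semester
6 | Ivy Martinez | F | Fall 2023
14 | Frank Johnson | F | Fall 2024
3 | Carol Brown | D | Fall 2024
4 | Frank Johnson | D | Fall 2023
9 | Tina Williams | D | Spring 2024
12 | Eve Davis | D | Spring 2024
1 | Carol Brown | C- | Fall 2023
18 | Frank Williams | C- | Fall 2024
11 | Carol Brown | C+ | Fall 2024
24 | Frank Martinez | C+ | Fall 2023
15 | Frank Martinez | B- | Fall 2023
20 | Henry Martinez | B- | Fall 2023
22 | Frank Martinez | B- | Fall 2024
2 | Frank Williams | B+ | Fall 2023
17 | Frank Johnson | B+ | Spring 2024
5 | Eve Davis | B | Fall 2023
13 | Ivy Smith | B | Fall 2024
21 | Henry Martinez | A- | Fall 2024
8 | Henry Martinez | A | Spring 2024
19 | Henry Martinez | A | Fall 2024
23 | Eve Davis | A | Fall 2023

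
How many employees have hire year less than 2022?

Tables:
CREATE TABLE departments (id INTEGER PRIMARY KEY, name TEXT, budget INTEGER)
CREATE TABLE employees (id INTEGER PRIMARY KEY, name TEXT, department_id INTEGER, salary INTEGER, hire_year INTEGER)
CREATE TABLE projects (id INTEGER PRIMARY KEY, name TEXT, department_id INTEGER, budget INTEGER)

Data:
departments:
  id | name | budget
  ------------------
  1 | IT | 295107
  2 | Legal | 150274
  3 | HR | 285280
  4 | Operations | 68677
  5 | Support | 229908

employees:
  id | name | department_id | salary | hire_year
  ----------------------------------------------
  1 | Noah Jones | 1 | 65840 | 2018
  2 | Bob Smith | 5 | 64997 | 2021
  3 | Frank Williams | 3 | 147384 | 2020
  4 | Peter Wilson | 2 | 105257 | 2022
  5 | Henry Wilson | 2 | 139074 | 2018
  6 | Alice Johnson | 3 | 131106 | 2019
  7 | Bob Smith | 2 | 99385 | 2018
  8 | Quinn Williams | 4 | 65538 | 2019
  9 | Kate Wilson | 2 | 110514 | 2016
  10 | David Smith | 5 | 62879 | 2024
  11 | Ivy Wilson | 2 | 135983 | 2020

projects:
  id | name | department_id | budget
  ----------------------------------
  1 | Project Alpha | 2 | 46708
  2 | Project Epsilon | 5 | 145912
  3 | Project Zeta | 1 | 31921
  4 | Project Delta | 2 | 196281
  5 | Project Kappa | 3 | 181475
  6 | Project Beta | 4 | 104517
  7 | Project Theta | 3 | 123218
SELECT COUNT(*) FROM employees WHERE hire_year < 2022

Execution result:
9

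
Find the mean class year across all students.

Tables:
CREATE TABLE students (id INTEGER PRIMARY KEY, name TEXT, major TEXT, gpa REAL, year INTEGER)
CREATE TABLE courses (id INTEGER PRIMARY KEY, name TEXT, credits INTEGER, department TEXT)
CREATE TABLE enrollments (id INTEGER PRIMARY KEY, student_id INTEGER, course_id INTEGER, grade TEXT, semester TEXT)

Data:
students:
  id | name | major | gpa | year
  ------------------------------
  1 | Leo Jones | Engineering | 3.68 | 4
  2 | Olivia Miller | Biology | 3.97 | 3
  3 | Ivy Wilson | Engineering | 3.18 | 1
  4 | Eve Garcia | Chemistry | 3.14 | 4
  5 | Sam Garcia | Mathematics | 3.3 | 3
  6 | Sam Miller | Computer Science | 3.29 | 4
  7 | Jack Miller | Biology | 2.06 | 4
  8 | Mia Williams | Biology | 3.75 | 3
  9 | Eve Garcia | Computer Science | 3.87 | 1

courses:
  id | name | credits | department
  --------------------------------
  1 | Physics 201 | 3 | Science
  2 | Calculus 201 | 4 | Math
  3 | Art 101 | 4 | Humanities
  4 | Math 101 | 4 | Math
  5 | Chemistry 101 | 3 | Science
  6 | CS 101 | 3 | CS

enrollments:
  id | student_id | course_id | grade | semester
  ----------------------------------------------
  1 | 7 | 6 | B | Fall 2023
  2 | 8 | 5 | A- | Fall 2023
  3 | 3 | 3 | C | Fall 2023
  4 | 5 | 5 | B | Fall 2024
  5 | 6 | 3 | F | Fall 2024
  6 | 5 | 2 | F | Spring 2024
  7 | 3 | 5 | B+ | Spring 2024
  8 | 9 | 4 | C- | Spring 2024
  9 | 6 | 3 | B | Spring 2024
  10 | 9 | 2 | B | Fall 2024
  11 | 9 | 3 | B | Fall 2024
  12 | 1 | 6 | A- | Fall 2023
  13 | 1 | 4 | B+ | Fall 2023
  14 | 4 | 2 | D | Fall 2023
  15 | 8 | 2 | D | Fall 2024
SELECT AVG(year) FROM students

Execution result:
3.00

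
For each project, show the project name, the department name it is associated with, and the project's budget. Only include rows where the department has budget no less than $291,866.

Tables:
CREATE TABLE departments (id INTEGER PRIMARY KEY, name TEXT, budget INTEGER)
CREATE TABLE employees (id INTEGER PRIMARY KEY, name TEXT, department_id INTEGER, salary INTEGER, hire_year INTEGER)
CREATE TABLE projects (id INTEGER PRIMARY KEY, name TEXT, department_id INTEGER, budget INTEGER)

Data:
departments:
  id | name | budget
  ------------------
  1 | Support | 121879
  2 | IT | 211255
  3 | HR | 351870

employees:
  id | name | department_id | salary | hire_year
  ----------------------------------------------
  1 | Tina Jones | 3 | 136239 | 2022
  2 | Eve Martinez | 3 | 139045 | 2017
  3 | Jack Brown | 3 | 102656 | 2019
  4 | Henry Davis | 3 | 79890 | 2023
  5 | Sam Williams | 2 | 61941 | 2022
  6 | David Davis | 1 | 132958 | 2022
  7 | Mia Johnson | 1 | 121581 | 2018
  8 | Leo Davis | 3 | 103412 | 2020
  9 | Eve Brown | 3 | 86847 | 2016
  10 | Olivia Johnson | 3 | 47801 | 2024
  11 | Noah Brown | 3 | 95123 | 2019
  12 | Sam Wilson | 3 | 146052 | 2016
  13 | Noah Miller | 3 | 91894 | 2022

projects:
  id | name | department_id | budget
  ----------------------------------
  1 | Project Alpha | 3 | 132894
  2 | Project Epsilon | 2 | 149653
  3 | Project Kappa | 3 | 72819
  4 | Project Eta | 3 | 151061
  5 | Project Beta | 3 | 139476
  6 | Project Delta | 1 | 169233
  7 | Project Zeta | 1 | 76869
SELECT c.name, p.name AS department, c.budget FROM projects c JOIN departments p ON c.department_id = p.id WHERE p.budget >= 291866

Execution result:
name | department | budget
Project Alpha | HR | 132894
Project Kappa | HR | 72819
Project Eta | HR | 151061
Project Beta | HR | 139476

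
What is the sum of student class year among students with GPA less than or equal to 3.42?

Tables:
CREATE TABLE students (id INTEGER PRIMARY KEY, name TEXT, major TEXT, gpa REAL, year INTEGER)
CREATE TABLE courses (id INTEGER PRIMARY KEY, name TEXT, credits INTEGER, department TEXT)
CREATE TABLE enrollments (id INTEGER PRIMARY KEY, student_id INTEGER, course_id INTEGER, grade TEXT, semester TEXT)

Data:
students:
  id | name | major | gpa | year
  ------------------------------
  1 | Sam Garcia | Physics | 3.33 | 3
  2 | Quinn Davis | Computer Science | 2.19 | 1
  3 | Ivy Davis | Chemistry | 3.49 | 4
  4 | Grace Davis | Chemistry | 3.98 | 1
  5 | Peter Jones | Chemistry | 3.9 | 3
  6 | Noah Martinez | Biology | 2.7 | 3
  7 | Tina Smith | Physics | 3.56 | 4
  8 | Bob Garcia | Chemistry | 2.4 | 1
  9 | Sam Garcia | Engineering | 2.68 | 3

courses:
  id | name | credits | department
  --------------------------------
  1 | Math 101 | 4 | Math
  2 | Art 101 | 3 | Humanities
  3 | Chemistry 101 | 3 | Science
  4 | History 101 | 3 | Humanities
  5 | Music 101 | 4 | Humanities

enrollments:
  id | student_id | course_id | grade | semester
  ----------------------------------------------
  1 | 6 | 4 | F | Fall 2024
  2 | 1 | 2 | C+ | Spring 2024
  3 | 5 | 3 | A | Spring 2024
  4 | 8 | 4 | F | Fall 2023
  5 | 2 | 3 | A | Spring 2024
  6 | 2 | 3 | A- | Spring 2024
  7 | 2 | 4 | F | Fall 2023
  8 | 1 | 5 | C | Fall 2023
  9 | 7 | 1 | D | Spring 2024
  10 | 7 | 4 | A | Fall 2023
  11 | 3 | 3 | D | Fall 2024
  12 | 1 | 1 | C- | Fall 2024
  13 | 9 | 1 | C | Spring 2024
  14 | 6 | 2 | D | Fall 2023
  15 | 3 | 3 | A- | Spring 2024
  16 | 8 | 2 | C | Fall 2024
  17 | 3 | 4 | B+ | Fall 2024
SELECT SUM(year) FROM students WHERE gpa <= 3.42

Execution result:
11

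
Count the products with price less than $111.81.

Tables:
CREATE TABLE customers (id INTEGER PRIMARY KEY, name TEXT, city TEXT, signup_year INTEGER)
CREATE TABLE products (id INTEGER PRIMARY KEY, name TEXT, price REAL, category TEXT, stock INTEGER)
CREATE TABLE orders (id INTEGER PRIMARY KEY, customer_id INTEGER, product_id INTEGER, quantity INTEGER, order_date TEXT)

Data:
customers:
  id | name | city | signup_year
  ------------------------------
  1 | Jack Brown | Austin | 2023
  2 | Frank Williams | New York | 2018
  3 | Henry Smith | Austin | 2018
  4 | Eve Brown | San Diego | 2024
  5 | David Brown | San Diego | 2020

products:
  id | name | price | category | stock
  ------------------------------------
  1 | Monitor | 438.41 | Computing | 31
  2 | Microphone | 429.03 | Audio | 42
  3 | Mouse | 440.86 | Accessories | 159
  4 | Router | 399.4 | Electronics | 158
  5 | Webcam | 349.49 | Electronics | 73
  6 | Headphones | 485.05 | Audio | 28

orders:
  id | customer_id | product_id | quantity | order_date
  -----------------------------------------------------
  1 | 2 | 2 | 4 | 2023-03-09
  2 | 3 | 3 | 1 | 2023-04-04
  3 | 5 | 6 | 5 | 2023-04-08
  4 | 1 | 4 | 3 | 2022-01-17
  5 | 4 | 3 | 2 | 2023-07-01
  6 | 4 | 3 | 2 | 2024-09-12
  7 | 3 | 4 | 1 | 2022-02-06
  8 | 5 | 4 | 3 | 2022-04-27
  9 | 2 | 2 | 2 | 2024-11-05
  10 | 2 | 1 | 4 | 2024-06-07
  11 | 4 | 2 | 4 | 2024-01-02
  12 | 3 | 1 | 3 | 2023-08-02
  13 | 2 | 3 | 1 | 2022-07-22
SELECT COUNT(*) FROM products WHERE price < 111.81

Execution result:
0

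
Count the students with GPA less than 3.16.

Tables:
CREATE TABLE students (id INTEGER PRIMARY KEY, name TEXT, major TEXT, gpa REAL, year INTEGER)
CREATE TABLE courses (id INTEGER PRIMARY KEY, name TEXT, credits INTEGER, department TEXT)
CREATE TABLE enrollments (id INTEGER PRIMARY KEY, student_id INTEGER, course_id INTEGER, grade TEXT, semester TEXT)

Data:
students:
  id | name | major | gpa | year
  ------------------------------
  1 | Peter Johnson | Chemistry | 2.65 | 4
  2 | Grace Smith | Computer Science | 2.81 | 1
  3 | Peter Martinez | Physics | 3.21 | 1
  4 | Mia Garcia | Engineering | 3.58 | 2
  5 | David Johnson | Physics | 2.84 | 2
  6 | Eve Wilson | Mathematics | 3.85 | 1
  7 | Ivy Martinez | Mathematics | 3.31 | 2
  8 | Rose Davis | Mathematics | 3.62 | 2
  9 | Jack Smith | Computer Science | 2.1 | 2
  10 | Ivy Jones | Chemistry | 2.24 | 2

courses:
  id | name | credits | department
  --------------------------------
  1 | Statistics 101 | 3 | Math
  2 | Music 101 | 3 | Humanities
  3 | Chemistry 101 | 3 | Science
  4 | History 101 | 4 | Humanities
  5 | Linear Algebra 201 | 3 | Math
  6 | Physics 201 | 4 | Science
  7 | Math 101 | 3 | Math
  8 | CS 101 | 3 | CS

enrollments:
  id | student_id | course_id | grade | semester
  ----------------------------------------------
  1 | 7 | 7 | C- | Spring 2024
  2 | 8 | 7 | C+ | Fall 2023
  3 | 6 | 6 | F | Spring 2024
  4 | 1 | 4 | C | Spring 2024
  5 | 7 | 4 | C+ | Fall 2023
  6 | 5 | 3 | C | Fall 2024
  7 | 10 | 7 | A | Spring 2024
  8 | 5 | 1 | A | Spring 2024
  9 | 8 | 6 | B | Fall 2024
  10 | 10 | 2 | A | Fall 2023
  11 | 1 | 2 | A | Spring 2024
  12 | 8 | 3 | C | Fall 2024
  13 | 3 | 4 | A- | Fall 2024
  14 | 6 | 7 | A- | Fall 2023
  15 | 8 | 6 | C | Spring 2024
SELECT COUNT(*) FROM students WHERE gpa < 3.16

Execution result:
5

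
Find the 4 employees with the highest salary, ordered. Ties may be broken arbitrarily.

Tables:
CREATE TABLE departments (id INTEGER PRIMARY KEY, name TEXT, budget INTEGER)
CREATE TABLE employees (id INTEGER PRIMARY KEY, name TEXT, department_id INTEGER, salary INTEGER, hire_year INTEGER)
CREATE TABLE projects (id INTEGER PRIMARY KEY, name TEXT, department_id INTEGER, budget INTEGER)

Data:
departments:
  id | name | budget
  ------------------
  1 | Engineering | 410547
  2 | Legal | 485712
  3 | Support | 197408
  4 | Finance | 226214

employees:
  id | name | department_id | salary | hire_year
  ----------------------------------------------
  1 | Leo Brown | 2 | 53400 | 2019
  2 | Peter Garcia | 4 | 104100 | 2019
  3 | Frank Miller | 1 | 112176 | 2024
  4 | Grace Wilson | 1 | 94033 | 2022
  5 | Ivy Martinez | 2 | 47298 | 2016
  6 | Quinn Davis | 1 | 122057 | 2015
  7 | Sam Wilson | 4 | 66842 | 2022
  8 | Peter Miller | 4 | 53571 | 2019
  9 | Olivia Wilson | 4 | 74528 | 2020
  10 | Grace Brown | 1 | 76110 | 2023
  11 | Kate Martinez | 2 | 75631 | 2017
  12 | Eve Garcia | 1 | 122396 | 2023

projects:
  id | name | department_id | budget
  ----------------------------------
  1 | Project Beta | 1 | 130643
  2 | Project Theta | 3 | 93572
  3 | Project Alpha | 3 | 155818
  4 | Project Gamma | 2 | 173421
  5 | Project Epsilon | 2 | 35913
SELECT name, salary FROM employees ORDER BY salary DESC LIMIT 4

Execution result:
name | salary
Eve Garcia | 122396
Quinn Davis | 122057
Frank Miller | 112176
Peter Garcia | 104100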